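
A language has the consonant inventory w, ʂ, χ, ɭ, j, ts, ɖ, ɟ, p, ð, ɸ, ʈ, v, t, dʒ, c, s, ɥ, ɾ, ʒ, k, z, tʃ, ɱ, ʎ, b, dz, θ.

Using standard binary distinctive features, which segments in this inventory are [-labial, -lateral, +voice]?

j, ɖ, ɟ, ð, dʒ, ɾ, ʒ, z, dz

First, the [-labial] segments are /ʂ, χ, ɭ, j, ts, ɖ, ɟ, ð, ʈ, t, dʒ, c, s, ɾ, ʒ, k, z, tʃ, ʎ, dz, θ/.
Of those, [-lateral] gives /ʂ, χ, j, ts, ɖ, ɟ, ð, ʈ, t, dʒ, c, s, ɾ, ʒ, k, z, tʃ, dz, θ/.
Within that set, [+voice] leaves /j, ɖ, ɟ, ð, dʒ, ɾ, ʒ, z, dz/.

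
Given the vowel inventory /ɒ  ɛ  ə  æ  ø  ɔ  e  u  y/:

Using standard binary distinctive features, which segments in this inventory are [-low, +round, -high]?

ø, ɔ

Checking each segment against [-low], [+round], [-high]: /ø/ (mid front rounded tense vowel), /ɔ/ (mid back rounded lax vowel) satisfy every feature; every other segment in the inventory fails at least one.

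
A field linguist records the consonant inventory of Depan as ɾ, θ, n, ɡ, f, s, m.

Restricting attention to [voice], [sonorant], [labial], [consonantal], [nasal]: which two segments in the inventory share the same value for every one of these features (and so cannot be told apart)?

s, θ

On the given features, /s/ and /θ/ have an identical profile: [-voice], [-sonorant], [-labial], [+consonantal], [-nasal]. No other two segments in the inventory coincide on all 5 features. (They do differ in [strident] and [distributed], which are not among the given features.)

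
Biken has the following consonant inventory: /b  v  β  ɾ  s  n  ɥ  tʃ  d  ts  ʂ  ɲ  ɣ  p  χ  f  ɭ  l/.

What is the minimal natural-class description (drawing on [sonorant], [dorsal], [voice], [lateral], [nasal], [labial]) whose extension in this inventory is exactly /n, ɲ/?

[+nasal]

Every target segment is [+nasal] and no other inventory member is, so one feature is enough.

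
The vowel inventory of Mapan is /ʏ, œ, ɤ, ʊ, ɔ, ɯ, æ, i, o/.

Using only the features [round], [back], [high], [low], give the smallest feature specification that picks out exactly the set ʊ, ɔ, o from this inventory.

[+back, +round]

Every target segment is [+back], [+round]; each remaining inventory member fails at least one of these. Each conjunct is needed — [+round] alone would also admit /ʏ, œ/; [+back] alone would also admit /ɤ, ɯ/ — and no other single listed feature has exactly this extension, so two is the minimum.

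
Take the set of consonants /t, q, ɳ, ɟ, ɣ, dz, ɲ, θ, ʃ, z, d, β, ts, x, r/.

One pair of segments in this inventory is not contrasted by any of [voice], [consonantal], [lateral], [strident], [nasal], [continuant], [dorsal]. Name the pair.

β, r

On the given features, /β/ and /r/ have an identical profile: [+voice], [+consonantal], [−lateral], [−strident], [−nasal], [+continuant], [−dorsal]. No other two segments in the inventory coincide on all 7 features. (They do differ in [sonorant], [labial] and [coronal], which are not among the given features.)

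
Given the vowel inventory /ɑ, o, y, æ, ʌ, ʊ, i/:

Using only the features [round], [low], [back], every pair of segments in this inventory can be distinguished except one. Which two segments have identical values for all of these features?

ʊ, o

On the given features, /ʊ/ and /o/ have an identical profile: [+round], [-low], [+back]. No other two segments in the inventory coincide on all 3 features. (They do differ in [high] and [tense], which are not among the given features.)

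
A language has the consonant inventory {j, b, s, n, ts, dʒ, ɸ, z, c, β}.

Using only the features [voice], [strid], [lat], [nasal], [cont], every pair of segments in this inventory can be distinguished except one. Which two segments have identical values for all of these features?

/j/ (palatal glide) and /β/ (voiced bilabial fricative) are both [+voice], [−strident], [−lateral], [−nasal], [+continuant], so none of the listed features separates them. (They do differ in [sonorant], [labial] and [dorsal], which are not among the given features.) Every other pair in the inventory differs on at least one listed feature.

j, β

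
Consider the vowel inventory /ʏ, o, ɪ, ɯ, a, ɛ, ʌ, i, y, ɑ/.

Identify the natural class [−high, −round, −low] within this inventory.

First, the [−high] segments are /o, a, ɛ, ʌ, ɑ/.
Among these, [−round] gives /a, ɛ, ʌ, ɑ/.
Within that set, [−low] leaves /ɛ, ʌ/.

ɛ, ʌ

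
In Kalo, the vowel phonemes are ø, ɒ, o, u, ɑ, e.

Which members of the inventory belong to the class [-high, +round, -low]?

Eliminate segments failing any feature: /ɒ/ is [+low]; /u/ is [+high]; /ɑ, e/ are [-round]. The remaining /ø, o/ satisfy [-high], [+round], [-low].

ø, o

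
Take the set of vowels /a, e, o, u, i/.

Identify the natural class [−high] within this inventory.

a, e, o

The [−high] segments here are /a, e, o/; the remaining /u, i/ are [+high].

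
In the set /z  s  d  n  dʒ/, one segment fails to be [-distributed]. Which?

dʒ

/dʒ/ is the voiced postalveolar affricate, which is [+distributed]; the rest — /n, d, s, z/ — are [-distributed].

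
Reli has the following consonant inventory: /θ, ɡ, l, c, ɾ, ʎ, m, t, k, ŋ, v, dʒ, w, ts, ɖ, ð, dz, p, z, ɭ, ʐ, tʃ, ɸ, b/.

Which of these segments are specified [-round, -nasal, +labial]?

Checking each segment against [-round], [-nasal], [+labial]: /v/ (voiced labiodental fricative), /p/ (voiceless bilabial stop), /ɸ/ (voiceless bilabial fricative), /b/ (voiced bilabial stop) satisfy every feature; every other segment in the inventory fails at least one.

v, p, ɸ, b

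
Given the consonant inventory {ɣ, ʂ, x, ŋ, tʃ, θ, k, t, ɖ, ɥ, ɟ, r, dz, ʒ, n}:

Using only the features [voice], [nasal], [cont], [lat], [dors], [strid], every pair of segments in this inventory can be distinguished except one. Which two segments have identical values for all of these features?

ɣ, ɥ

On the given features, /ɣ/ and /ɥ/ have an identical profile: [+voice], [−nasal], [+continuant], [−lateral], [+dorsal], [−strident]. No other two segments in the inventory coincide on all 6 features. (They do differ in [sonorant], [labial], [round] and [back], which are not among the given features.)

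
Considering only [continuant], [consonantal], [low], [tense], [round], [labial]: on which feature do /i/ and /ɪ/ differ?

[tense]

/i/ is the high front unrounded tense vowel and /ɪ/ is the high front unrounded lax vowel. Both are [+continuant], [-consonantal], [-low], [-round], [-labial]. /i/ is [+tense] while /ɪ/ is [-tense], so the distinguishing feature is [tense].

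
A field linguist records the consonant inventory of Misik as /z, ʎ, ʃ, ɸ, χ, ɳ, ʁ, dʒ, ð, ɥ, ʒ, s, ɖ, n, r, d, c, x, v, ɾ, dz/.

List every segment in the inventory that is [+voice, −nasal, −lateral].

First, the [+voice] segments are /z, ʎ, ɳ, ʁ, dʒ, ð, ɥ, ʒ, ɖ, n, r, d, v, ɾ, dz/.
Of those, [−nasal] gives /z, ʎ, ʁ, dʒ, ð, ɥ, ʒ, ɖ, r, d, v, ɾ, dz/.
Intersecting with [−lateral] leaves /z, ʁ, dʒ, ð, ɥ, ʒ, ɖ, r, d, v, ɾ, dz/.

z, ʁ, dʒ, ð, ɥ, ʒ, ɖ, r, d, v, ɾ, dz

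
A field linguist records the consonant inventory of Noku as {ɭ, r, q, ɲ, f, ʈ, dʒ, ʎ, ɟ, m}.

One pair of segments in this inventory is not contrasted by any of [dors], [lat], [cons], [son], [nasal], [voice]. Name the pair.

On the given features, /ʈ/ and /f/ have an identical profile: [-dorsal], [-lateral], [+consonantal], [-sonorant], [-nasal], [-voice]. No other two segments in the inventory coincide on all 6 features. (They do differ in [continuant], [labial] and [coronal], which are not among the given features.)

ʈ, f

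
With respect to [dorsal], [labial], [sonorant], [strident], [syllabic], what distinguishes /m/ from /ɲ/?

[labial], [dorsal]

/m/ is the bilabial nasal and /ɲ/ is the palatal nasal. Both are [+sonorant], [−strident], [−syllabic]. /m/ is [+labial] while /ɲ/ is [−labial]; /m/ is [−dorsal] while /ɲ/ is [+dorsal], so the distinguishing features are [labial], [dorsal].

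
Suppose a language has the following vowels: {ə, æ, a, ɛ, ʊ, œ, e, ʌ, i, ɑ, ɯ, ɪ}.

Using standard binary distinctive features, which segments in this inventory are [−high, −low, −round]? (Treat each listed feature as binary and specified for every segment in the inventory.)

First, the [−high] segments are /ə, æ, a, ɛ, œ, e, ʌ, ɑ/.
Then [−low] gives /ə, ɛ, œ, e, ʌ/.
Among these, [−round] leaves /ə, ɛ, e, ʌ/.

ə, ɛ, e, ʌ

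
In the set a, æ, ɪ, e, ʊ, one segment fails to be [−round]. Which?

/ɪ, e, a, æ/ are all [−round]; /ʊ/ (high back rounded lax vowel) is [+round].

ʊ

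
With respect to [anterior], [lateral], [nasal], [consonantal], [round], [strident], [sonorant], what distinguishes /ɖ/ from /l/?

[sonorant], [lateral], [anterior]

/ɖ/ is the voiced retroflex stop and /l/ is the alveolar lateral approximant. Both are [−nasal], [+consonantal], [−round], [−strident]. /ɖ/ is [−sonorant] while /l/ is [+sonorant]; /ɖ/ is [−lateral] while /l/ is [+lateral]; /ɖ/ is [−anterior] while /l/ is [+anterior], so the distinguishing features are [sonorant], [lateral], [anterior].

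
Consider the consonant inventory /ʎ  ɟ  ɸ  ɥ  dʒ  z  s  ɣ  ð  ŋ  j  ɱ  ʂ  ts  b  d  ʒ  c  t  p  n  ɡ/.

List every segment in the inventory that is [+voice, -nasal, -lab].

Checking each segment against [+voice], [-nasal], [-labial]: /ʎ/ (palatal lateral approximant), /ɟ/ (voiced palatal stop), /dʒ/ (voiced postalveolar affricate), /z/ (voiced alveolar fricative), /ɣ/ (voiced velar fricative), /ð/ (voiced dental fricative), among others, satisfy every feature; every other segment in the inventory fails at least one.

ʎ, ɟ, dʒ, z, ɣ, ð, j, d, ʒ, ɡ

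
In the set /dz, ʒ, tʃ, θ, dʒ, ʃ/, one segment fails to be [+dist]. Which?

/tʃ, dʒ, ʃ, ʒ, θ/ are all [+distributed]; /dz/ (voiced alveolar affricate) is [-distributed].

dz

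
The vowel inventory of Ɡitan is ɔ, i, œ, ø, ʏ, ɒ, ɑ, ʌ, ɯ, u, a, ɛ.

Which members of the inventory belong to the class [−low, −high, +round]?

ɔ, œ, ø

Among the inventory, the [−low] segments are /ɔ, i, œ, ø, ʏ, ʌ, ɯ, u, ɛ/.
Intersecting with [−high] gives /ɔ, œ, ø, ʌ, ɛ/.
Then [+round] leaves /ɔ, œ, ø/.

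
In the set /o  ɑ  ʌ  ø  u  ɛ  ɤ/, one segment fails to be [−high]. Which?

/u/ is the high back rounded tense vowel, which is [+high]; the rest — /o, ø, ɛ, ʌ, ɤ, ɑ/ — are [−high].

u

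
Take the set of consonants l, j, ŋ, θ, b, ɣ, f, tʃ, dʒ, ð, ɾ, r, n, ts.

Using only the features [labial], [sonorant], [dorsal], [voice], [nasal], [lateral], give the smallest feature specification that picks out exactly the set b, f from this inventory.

Every target segment is [+labial] and no other inventory member is, so one feature is enough.

[+labial]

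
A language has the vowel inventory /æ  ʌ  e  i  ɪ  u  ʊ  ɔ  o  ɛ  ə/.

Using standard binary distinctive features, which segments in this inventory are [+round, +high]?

Eliminate segments failing any feature: /æ, ʌ, e, i, ɪ, ɛ, ə/ are [-round]; /ɔ, o/ are [-high]. The remaining /u, ʊ/ satisfy [+round], [+high].

u, ʊ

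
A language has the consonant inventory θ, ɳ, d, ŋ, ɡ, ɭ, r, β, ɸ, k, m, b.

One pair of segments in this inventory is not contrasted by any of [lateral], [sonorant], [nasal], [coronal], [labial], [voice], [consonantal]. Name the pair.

b, β

On the given features, /b/ and /β/ have an identical profile: [−lateral], [−sonorant], [−nasal], [−coronal], [+labial], [+voice], [+consonantal]. No other two segments in the inventory coincide on all 7 features. (They do differ in [continuant], which is not among the given features.)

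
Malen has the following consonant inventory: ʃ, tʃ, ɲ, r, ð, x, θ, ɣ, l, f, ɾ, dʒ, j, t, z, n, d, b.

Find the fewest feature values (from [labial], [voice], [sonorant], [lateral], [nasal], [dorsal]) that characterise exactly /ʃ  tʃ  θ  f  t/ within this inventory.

/ʃ, tʃ, θ, f, t/ are all [-voice], [-dorsal], and no other segment in the inventory matches both values. Dropping any one of them over-generates: [-dorsal] alone would also admit /r, ð, l, ɾ, …/; [-voice] alone would also admit /x/. No other single listed feature picks out exactly this set either, so fewer than two features will not do.

[-voice, -dorsal]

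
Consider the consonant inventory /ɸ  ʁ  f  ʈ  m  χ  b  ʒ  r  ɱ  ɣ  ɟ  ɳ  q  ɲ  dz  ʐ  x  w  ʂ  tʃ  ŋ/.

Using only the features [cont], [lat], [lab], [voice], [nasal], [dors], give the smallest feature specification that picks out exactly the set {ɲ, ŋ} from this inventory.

[+nasal, +dors]

/ɲ, ŋ/ are all [+nasal], [+dorsal], and no other segment in the inventory matches both values. Dropping any one of them over-generates: [+dorsal] alone would also admit /ʁ, χ, ɣ, ɟ, …/; [+nasal] alone would also admit /m, ɱ, ɳ/. No other single listed feature picks out exactly this set either, so fewer than two features will not do.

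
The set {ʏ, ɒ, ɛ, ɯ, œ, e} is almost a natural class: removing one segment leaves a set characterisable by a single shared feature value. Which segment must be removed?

ɒ

The remaining segments after removing /ɒ/ share [−low]; /ɒ/ (low back rounded vowel) is [+low]. For every other candidate removal, the leftover set fails to share any single feature value that the removed segment lacks.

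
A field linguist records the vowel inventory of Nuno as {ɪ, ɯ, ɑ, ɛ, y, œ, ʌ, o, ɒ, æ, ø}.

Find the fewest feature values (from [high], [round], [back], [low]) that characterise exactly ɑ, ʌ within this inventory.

Every target segment is [−high], [+back], [−round]; each remaining inventory member fails at least one of these. Each conjunct is needed — [+back, −round] alone would also admit /ɯ/; [−high, −round] alone would also admit /ɛ, æ/; [−high, +back] alone would also admit /o, ɒ/ — and no other combination of two listed features has exactly this extension, so three is the minimum.

[−high, +back, −round]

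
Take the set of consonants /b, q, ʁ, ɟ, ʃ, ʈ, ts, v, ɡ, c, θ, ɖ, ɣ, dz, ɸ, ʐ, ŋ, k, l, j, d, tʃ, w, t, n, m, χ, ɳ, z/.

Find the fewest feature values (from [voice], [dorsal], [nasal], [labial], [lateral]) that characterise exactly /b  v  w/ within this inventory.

/b, v, w/ are all [+voice], [−nasal], [+labial], and no other segment in the inventory matches all three values. Dropping any one of them over-generates: [−nasal, +labial] alone would also admit /ɸ/; [+voice, +labial] alone would also admit /m/; [+voice, −nasal] alone would also admit /ʁ, ɟ, ɡ, ɖ, …/. No other combination of two listed features picks out exactly this set either, so fewer than three features will not do.

[+voice, −nasal, +labial]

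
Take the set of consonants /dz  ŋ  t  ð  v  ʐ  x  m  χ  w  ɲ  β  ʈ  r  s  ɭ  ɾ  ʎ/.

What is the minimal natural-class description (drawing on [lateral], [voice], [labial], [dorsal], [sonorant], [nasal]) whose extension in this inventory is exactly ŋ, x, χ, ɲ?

Every target segment is [-lateral], [-labial], [+dorsal]; each remaining inventory member fails at least one of these. Each conjunct is needed — [-labial, +dorsal] alone would also admit /ʎ/; [-lateral, +dorsal] alone would also admit /w/; [-lateral, -labial] alone would also admit /dz, t, ð, ʐ, …/ — and no other combination of two listed features has exactly this extension, so three is the minimum.

[-lateral, -labial, +dorsal]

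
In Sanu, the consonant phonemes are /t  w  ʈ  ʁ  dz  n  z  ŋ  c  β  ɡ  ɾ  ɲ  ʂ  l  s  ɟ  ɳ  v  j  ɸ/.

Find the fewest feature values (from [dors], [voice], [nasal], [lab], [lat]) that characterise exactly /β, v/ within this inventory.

[+voice, +lab, −dors]

The class [+voice], [+labial], [−dorsal] has exactly /β, v/ as its extension in this inventory. No smaller conjunction from the listed features achieves this: [+labial, −dorsal] alone would also admit /ɸ/; [+voice, −dorsal] alone would also admit /dz, n, z, ɾ, …/; [+voice, +labial] alone would also admit /w/; and checking the remaining two-feature bundles turns up none with this extension.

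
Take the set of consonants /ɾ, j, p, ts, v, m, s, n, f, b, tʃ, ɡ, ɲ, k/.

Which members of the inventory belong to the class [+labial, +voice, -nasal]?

v, b

Eliminate segments failing any feature: /ɾ, j, ts, s, n, tʃ, ɡ, ɲ, k/ are [-labial]; /p, f/ are [-voice]; /m/ is [+nasal]. The remaining /v, b/ satisfy [+labial], [+voice], [-nasal].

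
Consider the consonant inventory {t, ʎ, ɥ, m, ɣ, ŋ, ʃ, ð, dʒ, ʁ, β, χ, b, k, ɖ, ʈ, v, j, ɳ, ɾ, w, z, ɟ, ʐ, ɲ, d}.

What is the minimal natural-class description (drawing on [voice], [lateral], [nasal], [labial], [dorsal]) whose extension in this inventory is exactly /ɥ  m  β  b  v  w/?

The target set is precisely the extension of [+labial] in this inventory.

[+labial]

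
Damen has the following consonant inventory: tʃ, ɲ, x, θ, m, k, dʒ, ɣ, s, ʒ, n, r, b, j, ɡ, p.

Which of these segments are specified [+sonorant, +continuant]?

Eliminate segments failing any feature: /tʃ, x, θ, k, dʒ, ɣ, s, ʒ, b, ɡ, p/ are [−sonorant]; /ɲ, m, n/ are [−continuant]. The remaining /r, j/ satisfy [+sonorant], [+continuant].

r, j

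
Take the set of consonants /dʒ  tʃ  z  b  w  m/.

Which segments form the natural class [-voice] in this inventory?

tʃ

The feature [voice] marks segments produced with vocal-fold vibration. In this inventory /tʃ/ lacks that property, so it is [-voice]; /dʒ, z, b, w, m/ are [+voice].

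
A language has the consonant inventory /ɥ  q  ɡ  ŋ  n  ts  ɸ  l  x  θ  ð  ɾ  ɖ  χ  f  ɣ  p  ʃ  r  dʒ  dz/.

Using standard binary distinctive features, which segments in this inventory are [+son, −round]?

Eliminate segments failing any feature: /ɥ/ is [+round]; /q, ɡ, ts, ɸ, x, θ, ð, ɖ, χ, f, ɣ, p, ʃ, dʒ, dz/ are [−sonorant]. The remaining /ŋ, n, l, ɾ, r/ satisfy [+sonorant], [−round].

ŋ, n, l, ɾ, r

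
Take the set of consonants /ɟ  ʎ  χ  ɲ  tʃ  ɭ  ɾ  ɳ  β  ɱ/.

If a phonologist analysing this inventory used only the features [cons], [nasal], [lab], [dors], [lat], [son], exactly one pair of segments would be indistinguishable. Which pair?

ɟ, χ

On the given features, /ɟ/ and /χ/ have an identical profile: [+consonantal], [−nasal], [−labial], [+dorsal], [−lateral], [−sonorant]. No other two segments in the inventory coincide on all 6 features. (They do differ in [voice], [continuant], [high] and [back], which are not among the given features.)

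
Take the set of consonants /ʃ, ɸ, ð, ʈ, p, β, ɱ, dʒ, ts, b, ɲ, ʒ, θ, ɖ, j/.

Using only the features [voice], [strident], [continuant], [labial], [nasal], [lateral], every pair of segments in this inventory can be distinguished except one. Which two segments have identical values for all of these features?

/j/ (palatal glide) and /ð/ (voiced dental fricative) are both [+voice], [−strident], [+continuant], [−labial], [−nasal], [−lateral], so none of the listed features separates them. (They do differ in [sonorant] and [dorsal], which are not among the given features.) Every other pair in the inventory differs on at least one listed feature.

j, ð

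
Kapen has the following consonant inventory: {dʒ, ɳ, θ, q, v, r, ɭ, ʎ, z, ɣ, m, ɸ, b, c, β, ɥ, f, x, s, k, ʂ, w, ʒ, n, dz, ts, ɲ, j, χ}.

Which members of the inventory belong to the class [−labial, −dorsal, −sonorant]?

Checking each segment against [−labial], [−dorsal], [−sonorant]: /dʒ/ (voiced postalveolar affricate), /θ/ (voiceless dental fricative), /z/ (voiced alveolar fricative), /s/ (voiceless alveolar fricative), /ʂ/ (voiceless retroflex fricative), /ʒ/ (voiced postalveolar fricative), among others, satisfy every feature; every other segment in the inventory fails at least one.

dʒ, θ, z, s, ʂ, ʒ, dz, ts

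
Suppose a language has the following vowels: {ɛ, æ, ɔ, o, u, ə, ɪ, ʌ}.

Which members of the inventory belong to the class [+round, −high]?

The [+round] segments are /ɔ, o, u/.
Among these, [−high] leaves /ɔ, o/.

ɔ, o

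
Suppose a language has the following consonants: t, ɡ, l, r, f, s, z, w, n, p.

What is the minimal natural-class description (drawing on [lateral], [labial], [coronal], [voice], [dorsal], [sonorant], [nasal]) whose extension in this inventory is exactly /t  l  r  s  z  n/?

/t, l, r, s, z, n/ are exactly the [+coronal] segments in the inventory, so a single feature suffices.

[+coronal]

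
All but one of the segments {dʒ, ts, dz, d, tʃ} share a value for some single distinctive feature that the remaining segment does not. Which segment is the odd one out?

d

/dz, ts, tʃ, dʒ/ are all [+delayed release], but /d/ (voiced alveolar stop) is [−delayed release]. No other single segment can be removed to leave a set sharing one feature value that the removed segment lacks, so /d/ is the odd one out.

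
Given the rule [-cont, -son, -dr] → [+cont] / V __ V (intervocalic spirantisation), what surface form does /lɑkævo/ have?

[lɑxævo]

The only segment in the rule's environment that also matches [-cont, -son, -dr] is /k/. Applying [+continuant] turns the voiceless velar stop into /x/ (voiceless velar fricative), giving [lɑxævo].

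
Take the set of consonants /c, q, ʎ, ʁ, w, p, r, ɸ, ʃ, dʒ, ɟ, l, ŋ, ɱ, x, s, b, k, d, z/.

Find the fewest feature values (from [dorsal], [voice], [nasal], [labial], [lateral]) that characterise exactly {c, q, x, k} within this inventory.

[-voice, +dorsal]

The class [-voice], [+dorsal] has exactly /c, q, x, k/ as its extension in this inventory. No smaller conjunction from the listed features achieves this: [+dorsal] alone would also admit /ʎ, ʁ, w, ɟ, …/; [-voice] alone would also admit /p, ɸ, ʃ, s/; and checking the remaining single features turns up none with this extension.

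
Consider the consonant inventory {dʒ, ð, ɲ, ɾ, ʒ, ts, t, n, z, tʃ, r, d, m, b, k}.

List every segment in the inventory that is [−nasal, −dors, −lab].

Eliminate segments failing any feature: /ɲ, n, m/ are [+nasal]; /b/ is [+labial]; /k/ is [+dorsal]. The remaining /dʒ, ð, ɾ, ʒ, ts, t, z, tʃ, r, d/ satisfy [−nasal], [−dorsal], [−labial].

dʒ, ð, ɾ, ʒ, ts, t, z, tʃ, r, d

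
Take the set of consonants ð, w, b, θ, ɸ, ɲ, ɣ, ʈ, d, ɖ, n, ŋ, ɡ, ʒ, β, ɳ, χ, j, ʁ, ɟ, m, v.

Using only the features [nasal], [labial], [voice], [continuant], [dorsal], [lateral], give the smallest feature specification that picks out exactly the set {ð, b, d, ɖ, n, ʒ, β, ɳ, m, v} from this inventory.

[+voice, -dorsal]

/ð, b, d, ɖ, n, ʒ, β, ɳ, m, v/ are all [+voice], [-dorsal], and no other segment in the inventory matches both values. Dropping any one of them over-generates: [-dorsal] alone would also admit /θ, ɸ, ʈ/; [+voice] alone would also admit /w, ɲ, ɣ, ŋ, …/. No other single listed feature picks out exactly this set either, so fewer than two features will not do.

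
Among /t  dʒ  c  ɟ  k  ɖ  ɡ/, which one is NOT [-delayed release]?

dʒ

/dʒ/ is the voiced postalveolar affricate, which is [+delayed release]; the rest — /k, t, c, ɖ, ɡ, ɟ/ — are [-delayed release].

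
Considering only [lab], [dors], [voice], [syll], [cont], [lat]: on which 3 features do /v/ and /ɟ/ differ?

[continuant], [labial], [dorsal]

/v/ (voiced labiodental fricative) and /ɟ/ (voiced palatal stop) agree on [+voice], [-syllabic], [-lateral]. They differ on [continuant] (/v/ [+], /ɟ/ [-]), [labial] (/v/ [+], /ɟ/ [-]), [dorsal] (/v/ [-], /ɟ/ [+]).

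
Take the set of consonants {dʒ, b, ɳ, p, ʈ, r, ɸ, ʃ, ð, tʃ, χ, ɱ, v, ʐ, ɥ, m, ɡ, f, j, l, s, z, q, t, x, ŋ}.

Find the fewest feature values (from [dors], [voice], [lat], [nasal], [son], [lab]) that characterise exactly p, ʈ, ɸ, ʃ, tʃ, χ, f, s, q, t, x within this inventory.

The target set is precisely the extension of [-voice] in this inventory.

[-voice]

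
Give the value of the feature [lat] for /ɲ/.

As the palatal nasal, /ɲ/ is [−lateral].

[−lateral]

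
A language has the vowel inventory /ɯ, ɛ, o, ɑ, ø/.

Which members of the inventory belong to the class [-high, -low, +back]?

o

Checking each segment against [-high], [-low], [+back]: /o/ (mid back rounded tense vowel) satisfies every feature; every other segment in the inventory fails at least one.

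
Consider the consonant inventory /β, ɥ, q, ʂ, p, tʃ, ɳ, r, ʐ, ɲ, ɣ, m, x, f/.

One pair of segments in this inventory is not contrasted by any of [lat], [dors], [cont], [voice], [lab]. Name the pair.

ʐ, r

On the given features, /ʐ/ and /r/ have an identical profile: [-lateral], [-dorsal], [+continuant], [+voice], [-labial]. No other two segments in the inventory coincide on all 5 features. (They do differ in [sonorant], [strident] and [anterior], which are not among the given features.)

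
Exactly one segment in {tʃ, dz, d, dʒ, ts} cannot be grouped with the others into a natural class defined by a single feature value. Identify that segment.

d

/ts, tʃ, dʒ, dz/ are all [+delayed release], but /d/ (voiced alveolar stop) is [−delayed release]. No other single segment can be removed to leave a set sharing one feature value that the removed segment lacks, so /d/ is the odd one out.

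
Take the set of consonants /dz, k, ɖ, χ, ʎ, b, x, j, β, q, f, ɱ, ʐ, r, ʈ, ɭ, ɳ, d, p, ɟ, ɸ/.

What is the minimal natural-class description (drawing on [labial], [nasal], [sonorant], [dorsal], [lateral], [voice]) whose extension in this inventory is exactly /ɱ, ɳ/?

[+nasal]

Every target segment is [+nasal] and no other inventory member is, so one feature is enough.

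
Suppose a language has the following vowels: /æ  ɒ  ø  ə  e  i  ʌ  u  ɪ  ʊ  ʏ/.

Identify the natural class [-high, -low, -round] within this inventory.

ə, e, ʌ

Checking each segment against [-high], [-low], [-round]: /ə/ (mid central vowel (schwa)), /e/ (mid front unrounded tense vowel), /ʌ/ (mid back unrounded lax vowel) satisfy every feature; every other segment in the inventory fails at least one.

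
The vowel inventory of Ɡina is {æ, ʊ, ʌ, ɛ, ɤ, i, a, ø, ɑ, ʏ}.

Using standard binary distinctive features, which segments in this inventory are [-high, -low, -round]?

Eliminate segments failing any feature: /æ, a, ɑ/ are [+low]; /ʊ, i, ʏ/ are [+high]; /ø/ is [+round]. The remaining /ʌ, ɛ, ɤ/ satisfy [-high], [-low], [-round].

ʌ, ɛ, ɤ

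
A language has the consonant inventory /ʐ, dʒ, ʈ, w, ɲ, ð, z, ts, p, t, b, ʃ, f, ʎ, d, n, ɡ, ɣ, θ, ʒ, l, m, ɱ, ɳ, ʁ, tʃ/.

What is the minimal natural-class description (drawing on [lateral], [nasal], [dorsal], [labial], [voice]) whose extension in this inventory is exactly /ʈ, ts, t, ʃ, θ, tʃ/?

[−voice, −labial]

The class [−voice], [−labial] has exactly /ʈ, ts, t, ʃ, θ, tʃ/ as its extension in this inventory. No smaller conjunction from the listed features achieves this: [−labial] alone would also admit /ʐ, dʒ, ɲ, ð, …/; [−voice] alone would also admit /p, f/; and checking the remaining single features turns up none with this extension.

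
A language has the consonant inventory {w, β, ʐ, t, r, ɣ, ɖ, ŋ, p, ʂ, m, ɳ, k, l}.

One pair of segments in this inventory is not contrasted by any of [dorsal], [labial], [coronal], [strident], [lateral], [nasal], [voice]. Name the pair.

On the given features, /ɖ/ and /r/ have an identical profile: [-dorsal], [-labial], [+coronal], [-strident], [-lateral], [-nasal], [+voice]. No other two segments in the inventory coincide on all 7 features. (They do differ in [sonorant], [continuant] and [anterior], which are not among the given features.)

ɖ, r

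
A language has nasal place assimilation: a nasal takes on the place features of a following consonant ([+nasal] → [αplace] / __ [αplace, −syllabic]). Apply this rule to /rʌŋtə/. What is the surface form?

In /rʌŋtə/, the nasal /ŋ/ precedes /t/, which is [+coronal]. The nasal assimilates in place, becoming the [+coronal] nasal /n/. The surface form is [rʌntə].

[rʌntə]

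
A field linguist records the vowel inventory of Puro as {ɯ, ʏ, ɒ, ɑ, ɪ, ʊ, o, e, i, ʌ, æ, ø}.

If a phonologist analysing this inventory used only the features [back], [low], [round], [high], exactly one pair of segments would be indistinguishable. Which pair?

On the given features, /ɪ/ and /i/ have an identical profile: [−back], [−low], [−round], [+high]. No other two segments in the inventory coincide on all 4 features. (They do differ in [tense], which is not among the given features.)

ɪ, i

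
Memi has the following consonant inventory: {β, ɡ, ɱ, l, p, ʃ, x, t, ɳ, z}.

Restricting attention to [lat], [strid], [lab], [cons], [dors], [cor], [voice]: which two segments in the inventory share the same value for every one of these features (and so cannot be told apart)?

On the given features, /β/ and /ɱ/ have an identical profile: [−lateral], [−strident], [+labial], [+consonantal], [−dorsal], [−coronal], [+voice]. No other two segments in the inventory coincide on all 7 features. (They do differ in [sonorant], [nasal] and [continuant], which are not among the given features.)

β, ɱ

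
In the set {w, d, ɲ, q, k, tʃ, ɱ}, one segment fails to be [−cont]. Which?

/ɱ, k, q, ɲ, d, tʃ/ are all [−continuant]; /w/ (labial-velar glide) is [+continuant].

w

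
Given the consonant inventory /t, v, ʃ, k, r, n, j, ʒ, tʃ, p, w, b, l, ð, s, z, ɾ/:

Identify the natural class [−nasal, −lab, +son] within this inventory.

r, j, l, ɾ

Eliminate segments failing any feature: /t, ʃ, k, ʒ, tʃ, ð, s, z/ are [−sonorant]; /v, p, w, b/ are [+labial]; /n/ is [+nasal]. The remaining /r, j, l, ɾ/ satisfy [−nasal], [−labial], [+sonorant].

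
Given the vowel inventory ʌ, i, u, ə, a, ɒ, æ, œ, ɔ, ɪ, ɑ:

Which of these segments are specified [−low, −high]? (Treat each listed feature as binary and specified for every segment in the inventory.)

Among the inventory, the [−low] segments are /ʌ, i, u, ə, œ, ɔ, ɪ/.
Of those, [−high] leaves /ʌ, ə, œ, ɔ/.

ʌ, ə, œ, ɔ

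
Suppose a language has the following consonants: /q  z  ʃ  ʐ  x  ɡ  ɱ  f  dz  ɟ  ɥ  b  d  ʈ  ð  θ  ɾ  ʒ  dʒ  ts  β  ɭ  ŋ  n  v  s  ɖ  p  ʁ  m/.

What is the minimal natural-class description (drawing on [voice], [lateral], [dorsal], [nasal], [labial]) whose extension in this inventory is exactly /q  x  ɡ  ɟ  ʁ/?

[−nasal, −labial, +dorsal]

/q, x, ɡ, ɟ, ʁ/ are all [−nasal], [−labial], [+dorsal], and no other segment in the inventory matches all three values. Dropping any one of them over-generates: [−labial, +dorsal] alone would also admit /ŋ/; [−nasal, +dorsal] alone would also admit /ɥ/; [−nasal, −labial] alone would also admit /z, ʃ, ʐ, dz, …/. No other combination of two listed features picks out exactly this set either, so fewer than three features will not do.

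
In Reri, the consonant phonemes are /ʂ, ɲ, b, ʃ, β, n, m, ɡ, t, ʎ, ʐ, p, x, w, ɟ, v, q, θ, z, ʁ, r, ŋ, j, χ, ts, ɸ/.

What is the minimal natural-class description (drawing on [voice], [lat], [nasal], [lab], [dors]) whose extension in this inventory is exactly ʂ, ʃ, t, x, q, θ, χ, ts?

The class [−voice], [−labial] has exactly /ʂ, ʃ, t, x, q, θ, χ, ts/ as its extension in this inventory. No smaller conjunction from the listed features achieves this: [−labial] alone would also admit /ɲ, n, ɡ, ʎ, …/; [−voice] alone would also admit /p, ɸ/; and checking the remaining single features turns up none with this extension.

[−voice, −lab]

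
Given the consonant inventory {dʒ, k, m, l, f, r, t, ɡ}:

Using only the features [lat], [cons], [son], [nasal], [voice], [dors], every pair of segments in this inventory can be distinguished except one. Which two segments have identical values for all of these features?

/t/ (voiceless alveolar stop) and /f/ (voiceless labiodental fricative) are both [−lateral], [+consonantal], [−sonorant], [−nasal], [−voice], [−dorsal], so none of the listed features separates them. (They do differ in [continuant], [labial] and [coronal], which are not among the given features.) Every other pair in the inventory differs on at least one listed feature.

t, f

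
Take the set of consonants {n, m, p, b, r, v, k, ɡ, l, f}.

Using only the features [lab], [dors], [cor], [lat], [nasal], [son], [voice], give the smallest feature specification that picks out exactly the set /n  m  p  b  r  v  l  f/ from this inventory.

[−dors]

The target set is precisely the extension of [−dorsal] in this inventory.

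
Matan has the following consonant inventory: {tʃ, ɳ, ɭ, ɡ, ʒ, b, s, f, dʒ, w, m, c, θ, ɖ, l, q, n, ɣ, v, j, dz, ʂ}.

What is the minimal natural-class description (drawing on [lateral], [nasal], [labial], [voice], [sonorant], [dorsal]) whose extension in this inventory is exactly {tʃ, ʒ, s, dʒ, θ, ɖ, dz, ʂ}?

The class [−sonorant], [−labial], [−dorsal] has exactly /tʃ, ʒ, s, dʒ, θ, ɖ, dz, ʂ/ as its extension in this inventory. No smaller conjunction from the listed features achieves this: [−labial, −dorsal] alone would also admit /ɳ, ɭ, l, n/; [−sonorant, −dorsal] alone would also admit /b, f, v/; [−sonorant, −labial] alone would also admit /ɡ, c, q, ɣ/; and checking the remaining two-feature bundles turns up none with this extension.

[−sonorant, −labial, −dorsal]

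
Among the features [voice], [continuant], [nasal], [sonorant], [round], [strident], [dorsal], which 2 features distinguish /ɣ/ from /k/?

[voice], [continuant]

/ɣ/ (voiced velar fricative) and /k/ (voiceless velar stop) agree on [−nasal], [−sonorant], [−round], [−strident], [+dorsal]. They differ on [voice] (/ɣ/ [+], /k/ [−]), [continuant] (/ɣ/ [+], /k/ [−]).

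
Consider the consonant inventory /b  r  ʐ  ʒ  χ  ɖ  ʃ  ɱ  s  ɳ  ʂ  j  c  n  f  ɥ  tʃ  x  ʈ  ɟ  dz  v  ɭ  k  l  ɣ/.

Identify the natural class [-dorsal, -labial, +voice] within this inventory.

Checking each segment against [-dorsal], [-labial], [+voice]: /r/ (alveolar trill), /ʐ/ (voiced retroflex fricative), /ʒ/ (voiced postalveolar fricative), /ɖ/ (voiced retroflex stop), /ɳ/ (retroflex nasal), /n/ (alveolar nasal), among others, satisfy every feature; every other segment in the inventory fails at least one.

r, ʐ, ʒ, ɖ, ɳ, n, dz, ɭ, l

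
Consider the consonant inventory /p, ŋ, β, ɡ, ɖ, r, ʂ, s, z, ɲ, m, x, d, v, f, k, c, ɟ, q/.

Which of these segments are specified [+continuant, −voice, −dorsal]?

ʂ, s, f

Eliminate segments failing any feature: /p, ŋ, ɡ, ɖ, ɲ, m, d, k, c, ɟ, q/ are [−continuant]; /β, r, z, v/ are [+voice]; /x/ is [+dorsal]. The remaining /ʂ, s, f/ satisfy [+continuant], [−voice], [−dorsal].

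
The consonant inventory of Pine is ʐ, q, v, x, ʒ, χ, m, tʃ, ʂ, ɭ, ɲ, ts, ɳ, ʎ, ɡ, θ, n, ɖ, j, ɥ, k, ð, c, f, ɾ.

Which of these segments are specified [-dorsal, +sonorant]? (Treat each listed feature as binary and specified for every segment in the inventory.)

m, ɭ, ɳ, n, ɾ

Eliminate segments failing any feature: /ʐ, v, ʒ, tʃ, ʂ, ts, θ, ɖ, ð, f/ are [-sonorant]; /q, x, χ, ɲ, ʎ, ɡ, j, ɥ, k, c/ are [+dorsal]. The remaining /m, ɭ, ɳ, n, ɾ/ satisfy [-dorsal], [+sonorant].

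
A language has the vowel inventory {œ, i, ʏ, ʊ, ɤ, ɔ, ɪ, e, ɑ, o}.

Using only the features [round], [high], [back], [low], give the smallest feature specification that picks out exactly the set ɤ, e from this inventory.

[−high, −low, −round]

The class [−high], [−low], [−round] has exactly /ɤ, e/ as its extension in this inventory. No smaller conjunction from the listed features achieves this: [−low, −round] alone would also admit /i, ɪ/; [−high, −round] alone would also admit /ɑ/; [−high, −low] alone would also admit /œ, ɔ, o/; and checking the remaining two-feature bundles turns up none with this extension.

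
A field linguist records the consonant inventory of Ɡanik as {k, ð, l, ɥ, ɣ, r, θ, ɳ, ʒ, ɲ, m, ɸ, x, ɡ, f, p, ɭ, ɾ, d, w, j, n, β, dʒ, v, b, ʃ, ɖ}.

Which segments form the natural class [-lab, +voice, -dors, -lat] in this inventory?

ð, r, ɳ, ʒ, ɾ, d, n, dʒ, ɖ

Checking each segment against [-labial], [+voice], [-dorsal], [-lateral]: /ð/ (voiced dental fricative), /r/ (alveolar trill), /ɳ/ (retroflex nasal), /ʒ/ (voiced postalveolar fricative), /ɾ/ (alveolar tap), /d/ (voiced alveolar stop), among others, satisfy every feature; every other segment in the inventory fails at least one.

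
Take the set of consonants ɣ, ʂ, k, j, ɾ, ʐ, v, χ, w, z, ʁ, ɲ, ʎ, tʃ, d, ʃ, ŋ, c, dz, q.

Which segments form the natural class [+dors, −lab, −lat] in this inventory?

Among the inventory, the [+dorsal] segments are /ɣ, k, j, χ, w, ʁ, ɲ, ʎ, ŋ, c, q/.
Among these, [−labial] gives /ɣ, k, j, χ, ʁ, ɲ, ʎ, ŋ, c, q/.
Of those, [−lateral] leaves /ɣ, k, j, χ, ʁ, ɲ, ŋ, c, q/.

ɣ, k, j, χ, ʁ, ɲ, ŋ, c, q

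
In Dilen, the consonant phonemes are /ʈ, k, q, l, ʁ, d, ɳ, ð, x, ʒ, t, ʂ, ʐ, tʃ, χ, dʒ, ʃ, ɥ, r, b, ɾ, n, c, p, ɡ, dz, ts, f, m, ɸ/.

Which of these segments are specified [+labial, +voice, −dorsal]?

b, m

Checking each segment against [+labial], [+voice], [−dorsal]: /b/ (voiced bilabial stop), /m/ (bilabial nasal) satisfy every feature; every other segment in the inventory fails at least one.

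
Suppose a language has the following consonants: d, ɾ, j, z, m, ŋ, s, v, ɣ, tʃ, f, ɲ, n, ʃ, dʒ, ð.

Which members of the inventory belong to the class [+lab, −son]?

Among the inventory, the [+labial] segments are /m, v, f/.
Among these, [−sonorant] leaves /v, f/.

v, f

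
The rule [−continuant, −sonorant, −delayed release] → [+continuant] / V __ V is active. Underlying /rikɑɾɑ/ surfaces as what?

[rixɑɾɑ]

Only /k/ occurs between two vowels (/i/ __ /ɑ/) and matches the structural description. It is a voiceless velar stop, so [−continuant, −sonorant, −delayed release] holds; changing it to [+continuant] with all other features held fixed yields /x/ (voiceless velar fricative). No other segment meets both the structural description and the environment, so the output is [rixɑɾɑ].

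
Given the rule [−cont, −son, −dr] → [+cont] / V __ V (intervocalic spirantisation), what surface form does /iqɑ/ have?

The only segment in the rule's environment that also matches [−cont, −son, −dr] is /q/. Applying [+continuant] turns the voiceless uvular stop into /χ/ (voiceless uvular fricative), giving [iχɑ].

[iχɑ]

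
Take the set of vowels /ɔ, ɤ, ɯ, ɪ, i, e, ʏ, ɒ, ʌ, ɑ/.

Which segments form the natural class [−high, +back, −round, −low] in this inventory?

ɤ, ʌ

First, the [−high] segments are /ɔ, ɤ, e, ɒ, ʌ, ɑ/.
Then [+back] gives /ɔ, ɤ, ɒ, ʌ, ɑ/.
Among these, [−round] gives /ɤ, ʌ, ɑ/.
Intersecting with [−low] leaves /ɤ, ʌ/.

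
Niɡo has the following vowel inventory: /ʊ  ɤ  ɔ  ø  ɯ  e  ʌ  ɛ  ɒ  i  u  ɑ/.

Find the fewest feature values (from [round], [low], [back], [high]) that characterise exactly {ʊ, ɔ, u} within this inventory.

The class [−low], [+back], [+round] has exactly /ʊ, ɔ, u/ as its extension in this inventory. No smaller conjunction from the listed features achieves this: [+back, +round] alone would also admit /ɒ/; [−low, +round] alone would also admit /ø/; [−low, +back] alone would also admit /ɤ, ɯ, ʌ/; and checking the remaining two-feature bundles turns up none with this extension.

[−low, +back, +round]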